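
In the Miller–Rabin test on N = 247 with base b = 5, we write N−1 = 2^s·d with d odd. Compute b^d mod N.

247 − 1 = 246 = 2^1 · 123, so d = 123.
5^1 ≡ 5 (mod 247)
5^2 ≡ 5^2 = 25 ≡ 25 (mod 247)
5^4 ≡ 25^2 = 625 ≡ 131 (mod 247)
5^8 ≡ 131^2 = 17161 ≡ 118 (mod 247)
5^16 ≡ 118^2 = 13924 ≡ 92 (mod 247)
5^32 ≡ 92^2 = 8464 ≡ 66 (mod 247)
5^64 ≡ 66^2 = 4356 ≡ 157 (mod 247)
123 = 64 + 32 + 16 + 8 + 2 + 1 in binary powers of 2.
So 5^123 ≡ 157 · 66 · 92 · 118 · 25 · 5 ≡ 216 (mod 247).
Squaring chain: 216; never reaches −1, so base 5 is a Miller–Rabin witness that 247 is composite.

216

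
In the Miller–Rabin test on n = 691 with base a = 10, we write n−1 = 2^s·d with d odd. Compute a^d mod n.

691 − 1 = 690 = 2^1 · 345, so d = 345.
10^1 ≡ 10 (mod 691)
10^2 ≡ 10^2 = 100 ≡ 100 (mod 691)
10^4 ≡ 100^2 = 10000 ≡ 326 (mod 691)
10^8 ≡ 326^2 = 106276 ≡ 553 (mod 691)
10^16 ≡ 553^2 = 305809 ≡ 387 (mod 691)
10^32 ≡ 387^2 = 149769 ≡ 513 (mod 691)
10^64 ≡ 513^2 = 263169 ≡ 589 (mod 691)
10^128 ≡ 589^2 = 346921 ≡ 39 (mod 691)
10^256 ≡ 39^2 = 1521 ≡ 139 (mod 691)
345 = 256 + 64 + 16 + 8 + 1 in binary powers of 2.
So 10^345 ≡ 139 · 589 · 387 · 553 · 10 ≡ 690 (mod 691).
Since 10^d ≡ 690 (mod 691), base 10 does not prove 691 composite.

690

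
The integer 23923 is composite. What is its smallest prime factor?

47

23923 is odd.
Digit sum 19, not divisible by 3.
Ends in 3: not divisible by 5.
7: 23923 = 7·3417 + 4
11: 23923 = 11·2174 + 9
13: 23923 = 13·1840 + 3
17: 23923 = 17·1407 + 4
19: 23923 = 19·1259 + 2
23: 23923 = 23·1040 + 3
29: 23923 = 29·824 + 27
31: 23923 = 31·771 + 22
37: 23923 = 37·646 + 21
41: 23923 = 41·583 + 20
43: 23923 = 43·556 + 15
47: 23923 = 47·509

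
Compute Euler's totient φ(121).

Factor: 121 = 11^2.
φ(121) = 11^1·(11−1) = 110.

110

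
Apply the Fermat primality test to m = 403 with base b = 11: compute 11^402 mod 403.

11^1 ≡ 11 (mod 403)
11^2 ≡ 11^2 = 121 ≡ 121 (mod 403)
11^4 ≡ 121^2 = 14641 ≡ 133 (mod 403)
11^8 ≡ 133^2 = 17689 ≡ 360 (mod 403)
11^16 ≡ 360^2 = 129600 ≡ 237 (mod 403)
11^32 ≡ 237^2 = 56169 ≡ 152 (mod 403)
11^64 ≡ 152^2 = 23104 ≡ 133 (mod 403)
11^128 ≡ 133^2 = 17689 ≡ 360 (mod 403)
11^256 ≡ 360^2 = 129600 ≡ 237 (mod 403)
402 = 256 + 128 + 16 + 2 in binary powers of 2.
So 11^402 ≡ 237 · 360 · 237 · 121 ≡ 233 (mod 403).
Since 233 ≠ 1, base 11 is a Fermat witness: 403 is composite.

233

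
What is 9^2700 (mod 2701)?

1

9^1 ≡ 9 (mod 2701)
9^2 ≡ 9^2 = 81 ≡ 81 (mod 2701)
9^4 ≡ 81^2 = 6561 ≡ 1159 (mod 2701)
9^8 ≡ 1159^2 = 1343281 ≡ 884 (mod 2701)
9^16 ≡ 884^2 = 781456 ≡ 867 (mod 2701)
9^32 ≡ 867^2 = 751689 ≡ 811 (mod 2701)
9^64 ≡ 811^2 = 657721 ≡ 1378 (mod 2701)
9^128 ≡ 1378^2 = 1898884 ≡ 81 (mod 2701)
9^256 ≡ 81^2 = 6561 ≡ 1159 (mod 2701)
9^512 ≡ 1159^2 = 1343281 ≡ 884 (mod 2701)
9^1024 ≡ 884^2 = 781456 ≡ 867 (mod 2701)
9^2048 ≡ 867^2 = 751689 ≡ 811 (mod 2701)
2700 = 2048 + 512 + 128 + 8 + 4 in binary powers of 2.
So 9^2700 ≡ 811 · 884 · 81 · 884 · 1159 ≡ 1 (mod 2701).
Since the result is 1, base 9 gives no evidence that 2701 is composite.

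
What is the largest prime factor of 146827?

83

146827 = 29 · 5063
5063 = 61 · 83
83 is prime.
So 146827 = 29 · 61 · 83; the largest prime factor is 83.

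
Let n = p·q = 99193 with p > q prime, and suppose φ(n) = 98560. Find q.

281

φ(n) = (p−1)(q−1) = n − (p+q) + 1, so p + q = 99193 − 98560 + 1 = 634.
p and q are the roots of t² − 634t + 99193 = 0.
Discriminant: 634² − 4·99193 = 401956 − 396772 = 5184; √5184 = 72.
q = (634 − 72)/2 = 281, p = (634 + 72)/2 = 353.
Check: 281 · 353 = 99193.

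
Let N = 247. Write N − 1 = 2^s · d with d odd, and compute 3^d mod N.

183

247 − 1 = 246 = 2^1 · 123, so d = 123.
3^1 ≡ 3 (mod 247)
3^2 ≡ 3^2 = 9 ≡ 9 (mod 247)
3^4 ≡ 9^2 = 81 ≡ 81 (mod 247)
3^8 ≡ 81^2 = 6561 ≡ 139 (mod 247)
3^16 ≡ 139^2 = 19321 ≡ 55 (mod 247)
3^32 ≡ 55^2 = 3025 ≡ 61 (mod 247)
3^64 ≡ 61^2 = 3721 ≡ 16 (mod 247)
123 = 64 + 32 + 16 + 8 + 2 + 1 in binary powers of 2.
So 3^123 ≡ 16 · 61 · 55 · 139 · 9 · 3 ≡ 183 (mod 247).
Squaring chain: 183; never reaches −1, so base 3 is a Miller–Rabin witness that 247 is composite.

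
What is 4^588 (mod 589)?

64

4^1 ≡ 4 (mod 589)
4^2 ≡ 4^2 = 16 ≡ 16 (mod 589)
4^4 ≡ 16^2 = 256 ≡ 256 (mod 589)
4^8 ≡ 256^2 = 65536 ≡ 157 (mod 589)
4^16 ≡ 157^2 = 24649 ≡ 500 (mod 589)
4^32 ≡ 500^2 = 250000 ≡ 264 (mod 589)
4^64 ≡ 264^2 = 69696 ≡ 194 (mod 589)
4^128 ≡ 194^2 = 37636 ≡ 529 (mod 589)
4^256 ≡ 529^2 = 279841 ≡ 66 (mod 589)
4^512 ≡ 66^2 = 4356 ≡ 233 (mod 589)
588 = 512 + 64 + 8 + 4 in binary powers of 2.
So 4^588 ≡ 233 · 194 · 157 · 256 ≡ 64 (mod 589).
Since 64 ≠ 1, base 4 is a Fermat witness: 589 is composite.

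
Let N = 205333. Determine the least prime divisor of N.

205333 is odd.
Digit sum 16, not divisible by 3.
Ends in 3: not divisible by 5.
7: 205333 = 7·29333 + 2
11: 205333 = 11·18666 + 7
13: 205333 = 13·15794 + 11
17: 205333 = 17·12078 + 7
19: 205333 = 19·10807

19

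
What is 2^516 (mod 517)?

2^1 ≡ 2 (mod 517)
2^2 ≡ 2^2 = 4 ≡ 4 (mod 517)
2^4 ≡ 4^2 = 16 ≡ 16 (mod 517)
2^8 ≡ 16^2 = 256 ≡ 256 (mod 517)
2^16 ≡ 256^2 = 65536 ≡ 394 (mod 517)
2^32 ≡ 394^2 = 155236 ≡ 136 (mod 517)
2^64 ≡ 136^2 = 18496 ≡ 401 (mod 517)
2^128 ≡ 401^2 = 160801 ≡ 14 (mod 517)
2^256 ≡ 14^2 = 196 ≡ 196 (mod 517)
2^512 ≡ 196^2 = 38416 ≡ 158 (mod 517)
516 = 512 + 4 in binary powers of 2.
So 2^516 ≡ 158 · 16 ≡ 460 (mod 517).
Since 460 ≠ 1, base 2 is a Fermat witness: 517 is composite.

460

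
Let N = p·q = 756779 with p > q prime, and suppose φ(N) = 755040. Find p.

φ(n) = (p−1)(q−1) = n − (p+q) + 1, so p + q = 756779 − 755040 + 1 = 1740.
p and q are the roots of t² − 1740t + 756779 = 0.
Discriminant: 1740² − 4·756779 = 3027600 − 3027116 = 484; √484 = 22.
q = (1740 − 22)/2 = 859, p = (1740 + 22)/2 = 881.
Check: 859 · 881 = 756779.

881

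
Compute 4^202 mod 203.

4^1 ≡ 4 (mod 203)
4^2 ≡ 4^2 = 16 ≡ 16 (mod 203)
4^4 ≡ 16^2 = 256 ≡ 53 (mod 203)
4^8 ≡ 53^2 = 2809 ≡ 170 (mod 203)
4^16 ≡ 170^2 = 28900 ≡ 74 (mod 203)
4^32 ≡ 74^2 = 5476 ≡ 198 (mod 203)
4^64 ≡ 198^2 = 39204 ≡ 25 (mod 203)
4^128 ≡ 25^2 = 625 ≡ 16 (mod 203)
202 = 128 + 64 + 8 + 2 in binary powers of 2.
So 4^202 ≡ 16 · 25 · 170 · 16 ≡ 123 (mod 203).
Since 123 ≠ 1, base 4 is a Fermat witness: 203 is composite.

123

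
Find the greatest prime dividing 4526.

73

4526 = 2 · 2263
2263 = 31 · 73
73 is prime.
So 4526 = 2 · 31 · 73; the largest prime factor is 73.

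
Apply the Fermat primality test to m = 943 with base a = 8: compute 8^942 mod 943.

8^1 ≡ 8 (mod 943)
8^2 ≡ 8^2 = 64 ≡ 64 (mod 943)
8^4 ≡ 64^2 = 4096 ≡ 324 (mod 943)
8^8 ≡ 324^2 = 104976 ≡ 303 (mod 943)
8^16 ≡ 303^2 = 91809 ≡ 338 (mod 943)
8^32 ≡ 338^2 = 114244 ≡ 141 (mod 943)
8^64 ≡ 141^2 = 19881 ≡ 78 (mod 943)
8^128 ≡ 78^2 = 6084 ≡ 426 (mod 943)
8^256 ≡ 426^2 = 181476 ≡ 420 (mod 943)
8^512 ≡ 420^2 = 176400 ≡ 59 (mod 943)
942 = 512 + 256 + 128 + 32 + 8 + 4 + 2 in binary powers of 2.
So 8^942 ≡ 59 · 420 · 426 · 141 · 303 · 324 · 64 ≡ 679 (mod 943).
Since 679 ≠ 1, base 8 is a Fermat witness: 943 is composite.

679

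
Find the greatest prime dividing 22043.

22043 = 7 · 3149
3149 = 47 · 67
67 is prime.
So 22043 = 7 · 47 · 67; the largest prime factor is 67.

67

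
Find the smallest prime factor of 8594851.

53

8594851 is odd.
Digit sum 40, not divisible by 3.
Ends in 1: not divisible by 5.
7: 8594851 = 7·1227835 + 6
11: 8594851 = 11·781350 + 1
13: 8594851 = 13·661142 + 5
17: 8594851 = 17·505579 + 8
19: 8594851 = 19·452360 + 11
23: 8594851 = 23·373689 + 4
29: 8594851 = 29·296374 + 5
31: 8594851 = 31·277253 + 8
37: 8594851 = 37·232293 + 10
41: 8594851 = 41·209630 + 21
43: 8594851 = 43·199880 + 11
47: 8594851 = 47·182869 + 8
53: 8594851 = 53·162167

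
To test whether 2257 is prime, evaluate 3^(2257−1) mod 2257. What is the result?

3^1 ≡ 3 (mod 2257)
3^2 ≡ 3^2 = 9 ≡ 9 (mod 2257)
3^4 ≡ 9^2 = 81 ≡ 81 (mod 2257)
3^8 ≡ 81^2 = 6561 ≡ 2047 (mod 2257)
3^16 ≡ 2047^2 = 4190209 ≡ 1217 (mod 2257)
3^32 ≡ 1217^2 = 1481089 ≡ 497 (mod 2257)
3^64 ≡ 497^2 = 247009 ≡ 996 (mod 2257)
3^128 ≡ 996^2 = 992016 ≡ 1193 (mod 2257)
3^256 ≡ 1193^2 = 1423249 ≡ 1339 (mod 2257)
3^512 ≡ 1339^2 = 1792921 ≡ 863 (mod 2257)
3^1024 ≡ 863^2 = 744769 ≡ 2216 (mod 2257)
3^2048 ≡ 2216^2 = 4910656 ≡ 1681 (mod 2257)
2256 = 2048 + 128 + 64 + 16 in binary powers of 2.
So 3^2256 ≡ 1681 · 1193 · 996 · 1217 ≡ 729 (mod 2257).
Since 729 ≠ 1, base 3 is a Fermat witness: 2257 is composite.

729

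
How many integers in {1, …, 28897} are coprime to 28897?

Factor: 28897 = 11 · 37 · 71.
φ(28897) = (11−1) · (37−1) · (71−1) = 10 · 36 · 70 = 25200.

25200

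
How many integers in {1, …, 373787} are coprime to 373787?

Factor: 373787 = 19 · 103 · 191.
φ(373787) = (19−1) · (103−1) · (191−1) = 18 · 102 · 190 = 348840.

348840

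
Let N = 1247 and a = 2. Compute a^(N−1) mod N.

2^1 ≡ 2 (mod 1247)
2^2 ≡ 2^2 = 4 ≡ 4 (mod 1247)
2^4 ≡ 4^2 = 16 ≡ 16 (mod 1247)
2^8 ≡ 16^2 = 256 ≡ 256 (mod 1247)
2^16 ≡ 256^2 = 65536 ≡ 692 (mod 1247)
2^32 ≡ 692^2 = 478864 ≡ 16 (mod 1247)
2^64 ≡ 16^2 = 256 ≡ 256 (mod 1247)
2^128 ≡ 256^2 = 65536 ≡ 692 (mod 1247)
2^256 ≡ 692^2 = 478864 ≡ 16 (mod 1247)
2^512 ≡ 16^2 = 256 ≡ 256 (mod 1247)
2^1024 ≡ 256^2 = 65536 ≡ 692 (mod 1247)
1246 = 1024 + 128 + 64 + 16 + 8 + 4 + 2 in binary powers of 2.
So 2^1246 ≡ 692 · 692 · 256 · 692 · 256 · 16 · 4 ≡ 173 (mod 1247).
Since 173 ≠ 1, base 2 is a Fermat witness: 1247 is composite.

173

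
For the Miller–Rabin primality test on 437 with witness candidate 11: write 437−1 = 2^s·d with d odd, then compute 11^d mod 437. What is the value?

437 − 1 = 436 = 2^2 · 109, so d = 109.
11^1 ≡ 11 (mod 437)
11^2 ≡ 11^2 = 121 ≡ 121 (mod 437)
11^4 ≡ 121^2 = 14641 ≡ 220 (mod 437)
11^8 ≡ 220^2 = 48400 ≡ 330 (mod 437)
11^16 ≡ 330^2 = 108900 ≡ 87 (mod 437)
11^32 ≡ 87^2 = 7569 ≡ 140 (mod 437)
11^64 ≡ 140^2 = 19600 ≡ 372 (mod 437)
109 = 64 + 32 + 8 + 4 + 1 in binary powers of 2.
So 11^109 ≡ 372 · 140 · 330 · 220 · 11 ≡ 182 (mod 437).
Squaring chain: 182 → 349; never reaches −1, so base 11 is a Miller–Rabin witness that 437 is composite.

182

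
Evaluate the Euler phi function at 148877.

Factor: 148877 = 53^3.
φ(148877) = 53^2·(53−1) = 146068.

146068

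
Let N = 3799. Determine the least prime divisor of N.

3799 is odd.
Digit sum 28, not divisible by 3.
Ends in 9: not divisible by 5.
7: 3799 = 7·542 + 5
11: 3799 = 11·345 + 4
13: 3799 = 13·292 + 3
17: 3799 = 17·223 + 8
19: 3799 = 19·199 + 18
23: 3799 = 23·165 + 4
29: 3799 = 29·131

29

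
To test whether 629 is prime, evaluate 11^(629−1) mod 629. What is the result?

11^1 ≡ 11 (mod 629)
11^2 ≡ 11^2 = 121 ≡ 121 (mod 629)
11^4 ≡ 121^2 = 14641 ≡ 174 (mod 629)
11^8 ≡ 174^2 = 30276 ≡ 84 (mod 629)
11^16 ≡ 84^2 = 7056 ≡ 137 (mod 629)
11^32 ≡ 137^2 = 18769 ≡ 528 (mod 629)
11^64 ≡ 528^2 = 278784 ≡ 137 (mod 629)
11^128 ≡ 137^2 = 18769 ≡ 528 (mod 629)
11^256 ≡ 528^2 = 278784 ≡ 137 (mod 629)
11^512 ≡ 137^2 = 18769 ≡ 528 (mod 629)
628 = 512 + 64 + 32 + 16 + 4 in binary powers of 2.
So 11^628 ≡ 528 · 137 · 528 · 137 · 174 ≡ 174 (mod 629).
Since 174 ≠ 1, base 11 is a Fermat witness: 629 is composite.

174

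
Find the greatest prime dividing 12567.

71

12567 = 3 · 4189
4189 = 59 · 71
71 is prime.
So 12567 = 3 · 59 · 71; the largest prime factor is 71.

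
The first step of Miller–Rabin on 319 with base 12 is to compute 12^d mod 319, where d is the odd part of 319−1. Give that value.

319 − 1 = 318 = 2^1 · 159, so d = 159.
12^1 ≡ 12 (mod 319)
12^2 ≡ 12^2 = 144 ≡ 144 (mod 319)
12^4 ≡ 144^2 = 20736 ≡ 1 (mod 319)
12^8 ≡ 1^2 = 1 ≡ 1 (mod 319)
12^16 ≡ 1^2 = 1 ≡ 1 (mod 319)
12^32 ≡ 1^2 = 1 ≡ 1 (mod 319)
12^64 ≡ 1^2 = 1 ≡ 1 (mod 319)
12^128 ≡ 1^2 = 1 ≡ 1 (mod 319)
159 = 128 + 16 + 8 + 4 + 2 + 1 in binary powers of 2.
So 12^159 ≡ 1 · 1 · 1 · 1 · 144 · 12 ≡ 133 (mod 319).
Squaring chain: 133; never reaches −1, so base 12 is a Miller–Rabin witness that 319 is composite.

133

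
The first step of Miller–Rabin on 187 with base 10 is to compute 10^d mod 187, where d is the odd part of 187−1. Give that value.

187 − 1 = 186 = 2^1 · 93, so d = 93.
10^1 ≡ 10 (mod 187)
10^2 ≡ 10^2 = 100 ≡ 100 (mod 187)
10^4 ≡ 100^2 = 10000 ≡ 89 (mod 187)
10^8 ≡ 89^2 = 7921 ≡ 67 (mod 187)
10^16 ≡ 67^2 = 4489 ≡ 1 (mod 187)
10^32 ≡ 1^2 = 1 ≡ 1 (mod 187)
10^64 ≡ 1^2 = 1 ≡ 1 (mod 187)
93 = 64 + 16 + 8 + 4 + 1 in binary powers of 2.
So 10^93 ≡ 1 · 1 · 67 · 89 · 10 ≡ 164 (mod 187).
Squaring chain: 164; never reaches −1, so base 10 is a Miller–Rabin witness that 187 is composite.

164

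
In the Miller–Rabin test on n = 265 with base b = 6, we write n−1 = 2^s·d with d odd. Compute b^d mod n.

265 − 1 = 264 = 2^3 · 33, so d = 33.
6^1 ≡ 6 (mod 265)
6^2 ≡ 6^2 = 36 ≡ 36 (mod 265)
6^4 ≡ 36^2 = 1296 ≡ 236 (mod 265)
6^8 ≡ 236^2 = 55696 ≡ 46 (mod 265)
6^16 ≡ 46^2 = 2116 ≡ 261 (mod 265)
6^32 ≡ 261^2 = 68121 ≡ 16 (mod 265)
33 = 32 + 1 in binary powers of 2.
So 6^33 ≡ 16 · 6 ≡ 96 (mod 265).
Squaring chain: 96 → 206 → 36; never reaches −1, so base 6 is a Miller–Rabin witness that 265 is composite.

96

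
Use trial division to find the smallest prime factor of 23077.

23077 is odd.
Digit sum 19, not divisible by 3.
Ends in 7: not divisible by 5.
7: 23077 = 7·3296 + 5
11: 23077 = 11·2097 + 10
13: 23077 = 13·1775 + 2
17: 23077 = 17·1357 + 8
19: 23077 = 19·1214 + 11
23: 23077 = 23·1003 + 8
29: 23077 = 29·795 + 22
31: 23077 = 31·744 + 13
37: 23077 = 37·623 + 26
41: 23077 = 41·562 + 35
43: 23077 = 43·536 + 29
47: 23077 = 47·491

47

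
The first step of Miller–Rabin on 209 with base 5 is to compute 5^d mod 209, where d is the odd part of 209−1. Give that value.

169

209 − 1 = 208 = 2^4 · 13, so d = 13.
5^1 ≡ 5 (mod 209)
5^2 ≡ 5^2 = 25 ≡ 25 (mod 209)
5^4 ≡ 25^2 = 625 ≡ 207 (mod 209)
5^8 ≡ 207^2 = 42849 ≡ 4 (mod 209)
13 = 8 + 4 + 1 in binary powers of 2.
So 5^13 ≡ 4 · 207 · 5 ≡ 169 (mod 209).
Squaring chain: 169 → 137 → 168 → 9; never reaches −1, so base 5 is a Miller–Rabin witness that 209 is composite.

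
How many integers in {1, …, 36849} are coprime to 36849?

24080

Factor: 36849 = 3 · 71 · 173.
φ(36849) = (3−1) · (71−1) · (173−1) = 2 · 70 · 172 = 24080.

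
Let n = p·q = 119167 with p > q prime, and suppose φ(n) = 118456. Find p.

443

φ(n) = (p−1)(q−1) = n − (p+q) + 1, so p + q = 119167 − 118456 + 1 = 712.
p and q are the roots of t² − 712t + 119167 = 0.
Discriminant: 712² − 4·119167 = 506944 − 476668 = 30276; √30276 = 174.
q = (712 − 174)/2 = 269, p = (712 + 174)/2 = 443.
Check: 269 · 443 = 119167.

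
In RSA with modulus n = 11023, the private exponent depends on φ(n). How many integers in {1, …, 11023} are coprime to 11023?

10800

Factor: 11023 = 73 · 151.
φ(11023) = (73−1) · (151−1) = 72 · 150 = 10800.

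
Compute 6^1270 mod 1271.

583

6^1 ≡ 6 (mod 1271)
6^2 ≡ 6^2 = 36 ≡ 36 (mod 1271)
6^4 ≡ 36^2 = 1296 ≡ 25 (mod 1271)
6^8 ≡ 25^2 = 625 ≡ 625 (mod 1271)
6^16 ≡ 625^2 = 390625 ≡ 428 (mod 1271)
6^32 ≡ 428^2 = 183184 ≡ 160 (mod 1271)
6^64 ≡ 160^2 = 25600 ≡ 180 (mod 1271)
6^128 ≡ 180^2 = 32400 ≡ 625 (mod 1271)
6^256 ≡ 625^2 = 390625 ≡ 428 (mod 1271)
6^512 ≡ 428^2 = 183184 ≡ 160 (mod 1271)
6^1024 ≡ 160^2 = 25600 ≡ 180 (mod 1271)
1270 = 1024 + 128 + 64 + 32 + 16 + 4 + 2 in binary powers of 2.
So 6^1270 ≡ 180 · 625 · 180 · 160 · 428 · 25 · 36 ≡ 583 (mod 1271).
Since 583 ≠ 1, base 6 is a Fermat witness: 1271 is composite.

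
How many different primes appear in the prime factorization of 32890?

32890 = 2 · 16445
16445 = 5 · 3289
3289 = 11 · 299
299 = 13 · 23
32890 = 2 · 5 · 11 · 13 · 23, which has 5 distinct prime factors.

5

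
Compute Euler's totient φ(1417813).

1379040

Factor: 1417813 = 79 · 131 · 137.
φ(1417813) = (79−1) · (131−1) · (137−1) = 78 · 130 · 136 = 1379040.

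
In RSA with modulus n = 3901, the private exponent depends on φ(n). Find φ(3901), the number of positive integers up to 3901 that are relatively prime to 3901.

3772

Factor: 3901 = 47 · 83.
φ(3901) = (47−1) · (83−1) = 46 · 82 = 3772.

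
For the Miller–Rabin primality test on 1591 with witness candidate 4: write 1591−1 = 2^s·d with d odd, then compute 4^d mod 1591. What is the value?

1591 − 1 = 1590 = 2^1 · 795, so d = 795.
4^1 ≡ 4 (mod 1591)
4^2 ≡ 4^2 = 16 ≡ 16 (mod 1591)
4^4 ≡ 16^2 = 256 ≡ 256 (mod 1591)
4^8 ≡ 256^2 = 65536 ≡ 305 (mod 1591)
4^16 ≡ 305^2 = 93025 ≡ 747 (mod 1591)
4^32 ≡ 747^2 = 558009 ≡ 1159 (mod 1591)
4^64 ≡ 1159^2 = 1343281 ≡ 477 (mod 1591)
4^128 ≡ 477^2 = 227529 ≡ 16 (mod 1591)
4^256 ≡ 16^2 = 256 ≡ 256 (mod 1591)
4^512 ≡ 256^2 = 65536 ≡ 305 (mod 1591)
795 = 512 + 256 + 16 + 8 + 2 + 1 in binary powers of 2.
So 4^795 ≡ 305 · 256 · 747 · 305 · 16 · 4 ≡ 471 (mod 1591).
Squaring chain: 471; never reaches −1, so base 4 is a Miller–Rabin witness that 1591 is composite.

471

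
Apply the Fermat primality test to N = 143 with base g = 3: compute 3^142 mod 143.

42

3^1 ≡ 3 (mod 143)
3^2 ≡ 3^2 = 9 ≡ 9 (mod 143)
3^4 ≡ 9^2 = 81 ≡ 81 (mod 143)
3^8 ≡ 81^2 = 6561 ≡ 126 (mod 143)
3^16 ≡ 126^2 = 15876 ≡ 3 (mod 143)
3^32 ≡ 3^2 = 9 ≡ 9 (mod 143)
3^64 ≡ 9^2 = 81 ≡ 81 (mod 143)
3^128 ≡ 81^2 = 6561 ≡ 126 (mod 143)
142 = 128 + 8 + 4 + 2 in binary powers of 2.
So 3^142 ≡ 126 · 126 · 81 · 9 ≡ 42 (mod 143).
Since 42 ≠ 1, base 3 is a Fermat witness: 143 is composite.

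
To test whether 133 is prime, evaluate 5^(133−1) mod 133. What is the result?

64

5^1 ≡ 5 (mod 133)
5^2 ≡ 5^2 = 25 ≡ 25 (mod 133)
5^4 ≡ 25^2 = 625 ≡ 93 (mod 133)
5^8 ≡ 93^2 = 8649 ≡ 4 (mod 133)
5^16 ≡ 4^2 = 16 ≡ 16 (mod 133)
5^32 ≡ 16^2 = 256 ≡ 123 (mod 133)
5^64 ≡ 123^2 = 15129 ≡ 100 (mod 133)
5^128 ≡ 100^2 = 10000 ≡ 25 (mod 133)
132 = 128 + 4 in binary powers of 2.
So 5^132 ≡ 25 · 93 ≡ 64 (mod 133).
Since 64 ≠ 1, base 5 is a Fermat witness: 133 is composite.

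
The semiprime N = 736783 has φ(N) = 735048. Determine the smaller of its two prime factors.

739

φ(n) = (p−1)(q−1) = n − (p+q) + 1, so p + q = 736783 − 735048 + 1 = 1736.
p and q are the roots of t² − 1736t + 736783 = 0.
Discriminant: 1736² − 4·736783 = 3013696 − 2947132 = 66564; √66564 = 258.
q = (1736 − 258)/2 = 739, p = (1736 + 258)/2 = 997.
Check: 739 · 997 = 736783.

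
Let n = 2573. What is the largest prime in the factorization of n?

2573 = 31 · 83
83 is prime.
So 2573 = 31 · 83; the largest prime factor is 83.

83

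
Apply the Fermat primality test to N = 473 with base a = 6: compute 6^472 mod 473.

135

6^1 ≡ 6 (mod 473)
6^2 ≡ 6^2 = 36 ≡ 36 (mod 473)
6^4 ≡ 36^2 = 1296 ≡ 350 (mod 473)
6^8 ≡ 350^2 = 122500 ≡ 466 (mod 473)
6^16 ≡ 466^2 = 217156 ≡ 49 (mod 473)
6^32 ≡ 49^2 = 2401 ≡ 36 (mod 473)
6^64 ≡ 36^2 = 1296 ≡ 350 (mod 473)
6^128 ≡ 350^2 = 122500 ≡ 466 (mod 473)
6^256 ≡ 466^2 = 217156 ≡ 49 (mod 473)
472 = 256 + 128 + 64 + 16 + 8 in binary powers of 2.
So 6^472 ≡ 49 · 466 · 350 · 49 · 466 ≡ 135 (mod 473).
Since 135 ≠ 1, base 6 is a Fermat witness: 473 is composite.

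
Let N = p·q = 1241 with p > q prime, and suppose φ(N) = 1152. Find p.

73

φ(n) = (p−1)(q−1) = n − (p+q) + 1, so p + q = 1241 − 1152 + 1 = 90.
p and q are the roots of t² − 90t + 1241 = 0.
Discriminant: 90² − 4·1241 = 8100 − 4964 = 3136; √3136 = 56.
q = (90 − 56)/2 = 17, p = (90 + 56)/2 = 73.
Check: 17 · 73 = 1241.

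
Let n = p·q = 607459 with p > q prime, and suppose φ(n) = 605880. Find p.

919

φ(n) = (p−1)(q−1) = n − (p+q) + 1, so p + q = 607459 − 605880 + 1 = 1580.
p and q are the roots of t² − 1580t + 607459 = 0.
Discriminant: 1580² − 4·607459 = 2496400 − 2429836 = 66564; √66564 = 258.
q = (1580 − 258)/2 = 661, p = (1580 + 258)/2 = 919.
Check: 661 · 919 = 607459.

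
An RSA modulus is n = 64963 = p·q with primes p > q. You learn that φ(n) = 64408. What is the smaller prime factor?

φ(n) = (p−1)(q−1) = n − (p+q) + 1, so p + q = 64963 − 64408 + 1 = 556.
p and q are the roots of t² − 556t + 64963 = 0.
Discriminant: 556² − 4·64963 = 309136 − 259852 = 49284; √49284 = 222.
q = (556 − 222)/2 = 167, p = (556 + 222)/2 = 389.
Check: 167 · 389 = 64963.

167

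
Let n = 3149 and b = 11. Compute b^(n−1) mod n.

1529

11^1 ≡ 11 (mod 3149)
11^2 ≡ 11^2 = 121 ≡ 121 (mod 3149)
11^4 ≡ 121^2 = 14641 ≡ 2045 (mod 3149)
11^8 ≡ 2045^2 = 4182025 ≡ 153 (mod 3149)
11^16 ≡ 153^2 = 23409 ≡ 1366 (mod 3149)
11^32 ≡ 1366^2 = 1865956 ≡ 1748 (mod 3149)
11^64 ≡ 1748^2 = 3055504 ≡ 974 (mod 3149)
11^128 ≡ 974^2 = 948676 ≡ 827 (mod 3149)
11^256 ≡ 827^2 = 683929 ≡ 596 (mod 3149)
11^512 ≡ 596^2 = 355216 ≡ 2528 (mod 3149)
11^1024 ≡ 2528^2 = 6390784 ≡ 1463 (mod 3149)
11^2048 ≡ 1463^2 = 2140369 ≡ 2198 (mod 3149)
3148 = 2048 + 1024 + 64 + 8 + 4 in binary powers of 2.
So 11^3148 ≡ 2198 · 1463 · 974 · 153 · 2045 ≡ 1529 (mod 3149).
Since 1529 ≠ 1, base 11 is a Fermat witness: 3149 is composite.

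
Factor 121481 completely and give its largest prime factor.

71

121481 = 29 · 4189
4189 = 59 · 71
71 is prime.
So 121481 = 29 · 59 · 71; the largest prime factor is 71.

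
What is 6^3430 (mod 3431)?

6^1 ≡ 6 (mod 3431)
6^2 ≡ 6^2 = 36 ≡ 36 (mod 3431)
6^4 ≡ 36^2 = 1296 ≡ 1296 (mod 3431)
6^8 ≡ 1296^2 = 1679616 ≡ 1857 (mod 3431)
6^16 ≡ 1857^2 = 3448449 ≡ 294 (mod 3431)
6^32 ≡ 294^2 = 86436 ≡ 661 (mod 3431)
6^64 ≡ 661^2 = 436921 ≡ 1184 (mod 3431)
6^128 ≡ 1184^2 = 1401856 ≡ 2008 (mod 3431)
6^256 ≡ 2008^2 = 4032064 ≡ 639 (mod 3431)
6^512 ≡ 639^2 = 408321 ≡ 32 (mod 3431)
6^1024 ≡ 32^2 = 1024 ≡ 1024 (mod 3431)
6^2048 ≡ 1024^2 = 1048576 ≡ 2121 (mod 3431)
3430 = 2048 + 1024 + 256 + 64 + 32 + 4 + 2 in binary powers of 2.
So 6^3430 ≡ 2121 · 1024 · 639 · 1184 · 661 · 1296 · 36 ≡ 1955 (mod 3431).
Since 1955 ≠ 1, base 6 is a Fermat witness: 3431 is composite.

1955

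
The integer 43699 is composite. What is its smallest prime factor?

43699 is odd.
Digit sum 31, not divisible by 3.
Ends in 9: not divisible by 5.
7: 43699 = 7·6242 + 5
11: 43699 = 11·3972 + 7
13: 43699 = 13·3361 + 6
17: 43699 = 17·2570 + 9
19: 43699 = 19·2299 + 18
23: 43699 = 23·1899 + 22
29: 43699 = 29·1506 + 25
31: 43699 = 31·1409 + 20
37: 43699 = 37·1181 + 2
41: 43699 = 41·1065 + 34
43: 43699 = 43·1016 + 11
47: 43699 = 47·929 + 36
53: 43699 = 53·824 + 27
59: 43699 = 59·740 + 39
61: 43699 = 61·716 + 23
67: 43699 = 67·652 + 15
71: 43699 = 71·615 + 34
73: 43699 = 73·598 + 45
79: 43699 = 79·553 + 12
83: 43699 = 83·526 + 41
89: 43699 = 89·491

89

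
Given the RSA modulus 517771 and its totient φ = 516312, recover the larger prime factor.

φ(n) = (p−1)(q−1) = n − (p+q) + 1, so p + q = 517771 − 516312 + 1 = 1460.
p and q are the roots of t² − 1460t + 517771 = 0.
Discriminant: 1460² − 4·517771 = 2131600 − 2071084 = 60516; √60516 = 246.
q = (1460 − 246)/2 = 607, p = (1460 + 246)/2 = 853.
Check: 607 · 853 = 517771.

853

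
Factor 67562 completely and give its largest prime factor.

67562 = 2 · 33781
33781 = 11 · 3071
3071 = 37 · 83
83 is prime.
So 67562 = 2 · 11 · 37 · 83; the largest prime factor is 83.

83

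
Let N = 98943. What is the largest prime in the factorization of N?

59

98943 = 3 · 32981
32981 = 13 · 2537
2537 = 43 · 59
59 is prime.
So 98943 = 3 · 13 · 43 · 59; the largest prime factor is 59.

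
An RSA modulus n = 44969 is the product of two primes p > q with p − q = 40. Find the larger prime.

233

Since p = q + 40, we have 44969 = q(q + 40), so q² + 40q − 44969 = 0.
Discriminant: 40² + 4·44969 = 1600 + 179876 = 181476; √181476 = 426.
q = (−40 + 426)/2 = 193, and p = q + 40 = 233.
Check: 193 · 233 = 44969.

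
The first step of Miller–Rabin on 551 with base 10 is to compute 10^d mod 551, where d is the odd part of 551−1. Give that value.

551 − 1 = 550 = 2^1 · 275, so d = 275.
10^1 ≡ 10 (mod 551)
10^2 ≡ 10^2 = 100 ≡ 100 (mod 551)
10^4 ≡ 100^2 = 10000 ≡ 82 (mod 551)
10^8 ≡ 82^2 = 6724 ≡ 112 (mod 551)
10^16 ≡ 112^2 = 12544 ≡ 422 (mod 551)
10^32 ≡ 422^2 = 178084 ≡ 111 (mod 551)
10^64 ≡ 111^2 = 12321 ≡ 199 (mod 551)
10^128 ≡ 199^2 = 39601 ≡ 480 (mod 551)
10^256 ≡ 480^2 = 230400 ≡ 82 (mod 551)
275 = 256 + 16 + 2 + 1 in binary powers of 2.
So 10^275 ≡ 82 · 422 · 100 · 10 ≡ 98 (mod 551).
Squaring chain: 98; never reaches −1, so base 10 is a Miller–Rabin witness that 551 is composite.

98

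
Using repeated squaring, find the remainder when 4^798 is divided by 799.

4^1 ≡ 4 (mod 799)
4^2 ≡ 4^2 = 16 ≡ 16 (mod 799)
4^4 ≡ 16^2 = 256 ≡ 256 (mod 799)
4^8 ≡ 256^2 = 65536 ≡ 18 (mod 799)
4^16 ≡ 18^2 = 324 ≡ 324 (mod 799)
4^32 ≡ 324^2 = 104976 ≡ 307 (mod 799)
4^64 ≡ 307^2 = 94249 ≡ 766 (mod 799)
4^128 ≡ 766^2 = 586756 ≡ 290 (mod 799)
4^256 ≡ 290^2 = 84100 ≡ 205 (mod 799)
4^512 ≡ 205^2 = 42025 ≡ 477 (mod 799)
798 = 512 + 256 + 16 + 8 + 4 + 2 in binary powers of 2.
So 4^798 ≡ 477 · 205 · 324 · 18 · 256 · 16 ≡ 747 (mod 799).
Since 747 ≠ 1, base 4 is a Fermat witness: 799 is composite.

747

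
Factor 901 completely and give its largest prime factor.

53

901 = 17 · 53
53 is prime.
So 901 = 17 · 53; the largest prime factor is 53.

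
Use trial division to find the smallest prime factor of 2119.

2119 is odd.
Digit sum 13, not divisible by 3.
Ends in 9: not divisible by 5.
7: 2119 = 7·302 + 5
11: 2119 = 11·192 + 7
13: 2119 = 13·163

13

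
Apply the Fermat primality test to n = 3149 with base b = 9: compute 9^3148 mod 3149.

2493

9^1 ≡ 9 (mod 3149)
9^2 ≡ 9^2 = 81 ≡ 81 (mod 3149)
9^4 ≡ 81^2 = 6561 ≡ 263 (mod 3149)
9^8 ≡ 263^2 = 69169 ≡ 3040 (mod 3149)
9^16 ≡ 3040^2 = 9241600 ≡ 2434 (mod 3149)
9^32 ≡ 2434^2 = 5924356 ≡ 1087 (mod 3149)
9^64 ≡ 1087^2 = 1181569 ≡ 694 (mod 3149)
9^128 ≡ 694^2 = 481636 ≡ 2988 (mod 3149)
9^256 ≡ 2988^2 = 8928144 ≡ 729 (mod 3149)
9^512 ≡ 729^2 = 531441 ≡ 2409 (mod 3149)
9^1024 ≡ 2409^2 = 5803281 ≡ 2823 (mod 3149)
9^2048 ≡ 2823^2 = 7969329 ≡ 2359 (mod 3149)
3148 = 2048 + 1024 + 64 + 8 + 4 in binary powers of 2.
So 9^3148 ≡ 2359 · 2823 · 694 · 3040 · 263 ≡ 2493 (mod 3149).
Since 2493 ≠ 1, base 9 is a Fermat witness: 3149 is composite.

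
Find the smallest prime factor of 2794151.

79

2794151 is odd.
Digit sum 29, not divisible by 3.
Ends in 1: not divisible by 5.
7: 2794151 = 7·399164 + 3
11: 2794151 = 11·254013 + 8
13: 2794151 = 13·214934 + 9
17: 2794151 = 17·164361 + 14
19: 2794151 = 19·147060 + 11
23: 2794151 = 23·121484 + 19
29: 2794151 = 29·96350 + 1
31: 2794151 = 31·90133 + 28
37: 2794151 = 37·75517 + 22
41: 2794151 = 41·68150 + 1
43: 2794151 = 43·64980 + 11
47: 2794151 = 47·59450 + 1
53: 2794151 = 53·52719 + 44
59: 2794151 = 59·47358 + 29
61: 2794151 = 61·45805 + 46
67: 2794151 = 67·41703 + 50
71: 2794151 = 71·39354 + 17
73: 2794151 = 73·38276 + 3
79: 2794151 = 79·35369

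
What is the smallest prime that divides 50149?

50149 is odd.
Digit sum 19, not divisible by 3.
Ends in 9: not divisible by 5.
7: 50149 = 7·7164 + 1
11: 50149 = 11·4559

11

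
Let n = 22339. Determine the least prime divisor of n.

89

22339 is odd.
Digit sum 19, not divisible by 3.
Ends in 9: not divisible by 5.
7: 22339 = 7·3191 + 2
11: 22339 = 11·2030 + 9
13: 22339 = 13·1718 + 5
17: 22339 = 17·1314 + 1
19: 22339 = 19·1175 + 14
23: 22339 = 23·971 + 6
29: 22339 = 29·770 + 9
31: 22339 = 31·720 + 19
37: 22339 = 37·603 + 28
41: 22339 = 41·544 + 35
43: 22339 = 43·519 + 22
47: 22339 = 47·475 + 14
53: 22339 = 53·421 + 26
59: 22339 = 59·378 + 37
61: 22339 = 61·366 + 13
67: 22339 = 67·333 + 28
71: 22339 = 71·314 + 45
73: 22339 = 73·306 + 1
79: 22339 = 79·282 + 61
83: 22339 = 83·269 + 12
89: 22339 = 89·251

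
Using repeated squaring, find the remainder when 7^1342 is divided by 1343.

7^1 ≡ 7 (mod 1343)
7^2 ≡ 7^2 = 49 ≡ 49 (mod 1343)
7^4 ≡ 49^2 = 2401 ≡ 1058 (mod 1343)
7^8 ≡ 1058^2 = 1119364 ≡ 645 (mod 1343)
7^16 ≡ 645^2 = 416025 ≡ 1038 (mod 1343)
7^32 ≡ 1038^2 = 1077444 ≡ 358 (mod 1343)
7^64 ≡ 358^2 = 128164 ≡ 579 (mod 1343)
7^128 ≡ 579^2 = 335241 ≡ 834 (mod 1343)
7^256 ≡ 834^2 = 695556 ≡ 1225 (mod 1343)
7^512 ≡ 1225^2 = 1500625 ≡ 494 (mod 1343)
7^1024 ≡ 494^2 = 244036 ≡ 953 (mod 1343)
1342 = 1024 + 256 + 32 + 16 + 8 + 4 + 2 in binary powers of 2.
So 7^1342 ≡ 953 · 1225 · 358 · 1038 · 645 · 1058 · 49 ≡ 722 (mod 1343).
Since 722 ≠ 1, base 7 is a Fermat witness: 1343 is composite.

722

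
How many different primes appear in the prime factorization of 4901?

4901 = 13^2 · 29
4901 = 13^2 · 29, which has 2 distinct prime factors.

2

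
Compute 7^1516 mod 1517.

7^1 ≡ 7 (mod 1517)
7^2 ≡ 7^2 = 49 ≡ 49 (mod 1517)
7^4 ≡ 49^2 = 2401 ≡ 884 (mod 1517)
7^8 ≡ 884^2 = 781456 ≡ 201 (mod 1517)
7^16 ≡ 201^2 = 40401 ≡ 959 (mod 1517)
7^32 ≡ 959^2 = 919681 ≡ 379 (mod 1517)
7^64 ≡ 379^2 = 143641 ≡ 1043 (mod 1517)
7^128 ≡ 1043^2 = 1087849 ≡ 160 (mod 1517)
7^256 ≡ 160^2 = 25600 ≡ 1328 (mod 1517)
7^512 ≡ 1328^2 = 1763584 ≡ 830 (mod 1517)
7^1024 ≡ 830^2 = 688900 ≡ 182 (mod 1517)
1516 = 1024 + 256 + 128 + 64 + 32 + 8 + 4 in binary powers of 2.
So 7^1516 ≡ 182 · 1328 · 160 · 1043 · 379 · 201 · 884 ≡ 107 (mod 1517).
Since 107 ≠ 1, base 7 is a Fermat witness: 1517 is composite.

107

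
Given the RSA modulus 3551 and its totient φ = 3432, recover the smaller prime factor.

53

φ(n) = (p−1)(q−1) = n − (p+q) + 1, so p + q = 3551 − 3432 + 1 = 120.
p and q are the roots of t² − 120t + 3551 = 0.
Discriminant: 120² − 4·3551 = 14400 − 14204 = 196; √196 = 14.
q = (120 − 14)/2 = 53, p = (120 + 14)/2 = 67.
Check: 53 · 67 = 3551.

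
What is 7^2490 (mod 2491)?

7^1 ≡ 7 (mod 2491)
7^2 ≡ 7^2 = 49 ≡ 49 (mod 2491)
7^4 ≡ 49^2 = 2401 ≡ 2401 (mod 2491)
7^8 ≡ 2401^2 = 5764801 ≡ 627 (mod 2491)
7^16 ≡ 627^2 = 393129 ≡ 2042 (mod 2491)
7^32 ≡ 2042^2 = 4169764 ≡ 2321 (mod 2491)
7^64 ≡ 2321^2 = 5387041 ≡ 1499 (mod 2491)
7^128 ≡ 1499^2 = 2247001 ≡ 119 (mod 2491)
7^256 ≡ 119^2 = 14161 ≡ 1706 (mod 2491)
7^512 ≡ 1706^2 = 2910436 ≡ 948 (mod 2491)
7^1024 ≡ 948^2 = 898704 ≡ 1944 (mod 2491)
7^2048 ≡ 1944^2 = 3779136 ≡ 289 (mod 2491)
2490 = 2048 + 256 + 128 + 32 + 16 + 8 + 2 in binary powers of 2.
So 7^2490 ≡ 289 · 1706 · 119 · 2321 · 2042 · 627 · 49 ≡ 713 (mod 2491).
Since 713 ≠ 1, base 7 is a Fermat witness: 2491 is composite.

713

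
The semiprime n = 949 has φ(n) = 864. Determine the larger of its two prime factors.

φ(n) = (p−1)(q−1) = n − (p+q) + 1, so p + q = 949 − 864 + 1 = 86.
p and q are the roots of t² − 86t + 949 = 0.
Discriminant: 86² − 4·949 = 7396 − 3796 = 3600; √3600 = 60.
q = (86 − 60)/2 = 13, p = (86 + 60)/2 = 73.
Check: 13 · 73 = 949.

73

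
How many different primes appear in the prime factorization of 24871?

24871 = 7 · 3553
3553 = 11 · 323
323 = 17 · 19
24871 = 7 · 11 · 17 · 19, which has 4 distinct prime factors.

4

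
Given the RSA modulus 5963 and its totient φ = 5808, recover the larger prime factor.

φ(n) = (p−1)(q−1) = n − (p+q) + 1, so p + q = 5963 − 5808 + 1 = 156.
p and q are the roots of t² − 156t + 5963 = 0.
Discriminant: 156² − 4·5963 = 24336 − 23852 = 484; √484 = 22.
q = (156 − 22)/2 = 67, p = (156 + 22)/2 = 89.
Check: 67 · 89 = 5963.

89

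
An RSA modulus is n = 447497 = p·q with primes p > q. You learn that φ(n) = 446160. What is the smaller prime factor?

φ(n) = (p−1)(q−1) = n − (p+q) + 1, so p + q = 447497 − 446160 + 1 = 1338.
p and q are the roots of t² − 1338t + 447497 = 0.
Discriminant: 1338² − 4·447497 = 1790244 − 1789988 = 256; √256 = 16.
q = (1338 − 16)/2 = 661, p = (1338 + 16)/2 = 677.
Check: 661 · 677 = 447497.

661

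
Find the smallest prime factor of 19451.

19451 is odd.
Digit sum 20, not divisible by 3.
Ends in 1: not divisible by 5.
7: 19451 = 7·2778 + 5
11: 19451 = 11·1768 + 3
13: 19451 = 13·1496 + 3
17: 19451 = 17·1144 + 3
19: 19451 = 19·1023 + 14
23: 19451 = 23·845 + 16
29: 19451 = 29·670 + 21
31: 19451 = 31·627 + 14
37: 19451 = 37·525 + 26
41: 19451 = 41·474 + 17
43: 19451 = 43·452 + 15
47: 19451 = 47·413 + 40
53: 19451 = 53·367

53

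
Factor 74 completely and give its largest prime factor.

74 = 2 · 37
37 is prime.
So 74 = 2 · 37; the largest prime factor is 37.

37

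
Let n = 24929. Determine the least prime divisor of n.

24929 is odd.
Digit sum 26, not divisible by 3.
Ends in 9: not divisible by 5.
7: 24929 = 7·3561 + 2
11: 24929 = 11·2266 + 3
13: 24929 = 13·1917 + 8
17: 24929 = 17·1466 + 7
19: 24929 = 19·1312 + 1
23: 24929 = 23·1083 + 20
29: 24929 = 29·859 + 18
31: 24929 = 31·804 + 5
37: 24929 = 37·673 + 28
41: 24929 = 41·608 + 1
43: 24929 = 43·579 + 32
47: 24929 = 47·530 + 19
53: 24929 = 53·470 + 19
59: 24929 = 59·422 + 31
61: 24929 = 61·408 + 41
67: 24929 = 67·372 + 5
71: 24929 = 71·351 + 8
73: 24929 = 73·341 + 36
79: 24929 = 79·315 + 44
83: 24929 = 83·300 + 29
89: 24929 = 89·280 + 9
97: 24929 = 97·257

97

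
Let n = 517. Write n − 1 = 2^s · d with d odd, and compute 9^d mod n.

478

517 − 1 = 516 = 2^2 · 129, so d = 129.
9^1 ≡ 9 (mod 517)
9^2 ≡ 9^2 = 81 ≡ 81 (mod 517)
9^4 ≡ 81^2 = 6561 ≡ 357 (mod 517)
9^8 ≡ 357^2 = 127449 ≡ 267 (mod 517)
9^16 ≡ 267^2 = 71289 ≡ 460 (mod 517)
9^32 ≡ 460^2 = 211600 ≡ 147 (mod 517)
9^64 ≡ 147^2 = 21609 ≡ 412 (mod 517)
9^128 ≡ 412^2 = 169744 ≡ 168 (mod 517)
129 = 128 + 1 in binary powers of 2.
So 9^129 ≡ 168 · 9 ≡ 478 (mod 517).
Squaring chain: 478 → 487; never reaches −1, so base 9 is a Miller–Rabin witness that 517 is composite.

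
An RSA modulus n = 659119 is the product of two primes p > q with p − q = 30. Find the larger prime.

Since p = q + 30, we have 659119 = q(q + 30), so q² + 30q − 659119 = 0.
Discriminant: 30² + 4·659119 = 900 + 2636476 = 2637376; √2637376 = 1624.
q = (−30 + 1624)/2 = 797, and p = q + 30 = 827.
Check: 797 · 827 = 659119.

827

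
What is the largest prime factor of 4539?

4539 = 3 · 1513
1513 = 17 · 89
89 is prime.
So 4539 = 3 · 17 · 89; the largest prime factor is 89.

89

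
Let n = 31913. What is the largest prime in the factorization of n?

31913 = 7 · 4559
4559 = 47 · 97
97 is prime.
So 31913 = 7 · 47 · 97; the largest prime factor is 97.

97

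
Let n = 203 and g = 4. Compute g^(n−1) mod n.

4^1 ≡ 4 (mod 203)
4^2 ≡ 4^2 = 16 ≡ 16 (mod 203)
4^4 ≡ 16^2 = 256 ≡ 53 (mod 203)
4^8 ≡ 53^2 = 2809 ≡ 170 (mod 203)
4^16 ≡ 170^2 = 28900 ≡ 74 (mod 203)
4^32 ≡ 74^2 = 5476 ≡ 198 (mod 203)
4^64 ≡ 198^2 = 39204 ≡ 25 (mod 203)
4^128 ≡ 25^2 = 625 ≡ 16 (mod 203)
202 = 128 + 64 + 8 + 2 in binary powers of 2.
So 4^202 ≡ 16 · 25 · 170 · 16 ≡ 123 (mod 203).
Since 123 ≠ 1, base 4 is a Fermat witness: 203 is composite.

123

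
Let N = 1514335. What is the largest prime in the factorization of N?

1514335 = 5 · 302867
302867 = 41 · 7387
7387 = 83 · 89
89 is prime.
So 1514335 = 5 · 41 · 83 · 89; the largest prime factor is 89.

89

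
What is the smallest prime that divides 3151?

23

3151 is odd.
Digit sum 10, not divisible by 3.
Ends in 1: not divisible by 5.
7: 3151 = 7·450 + 1
11: 3151 = 11·286 + 5
13: 3151 = 13·242 + 5
17: 3151 = 17·185 + 6
19: 3151 = 19·165 + 16
23: 3151 = 23·137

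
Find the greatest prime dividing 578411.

578411 = 67 · 8633
8633 = 89 · 97
97 is prime.
So 578411 = 67 · 89 · 97; the largest prime factor is 97.

97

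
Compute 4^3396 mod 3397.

2197

4^1 ≡ 4 (mod 3397)
4^2 ≡ 4^2 = 16 ≡ 16 (mod 3397)
4^4 ≡ 16^2 = 256 ≡ 256 (mod 3397)
4^8 ≡ 256^2 = 65536 ≡ 993 (mod 3397)
4^16 ≡ 993^2 = 986049 ≡ 919 (mod 3397)
4^32 ≡ 919^2 = 844561 ≡ 2105 (mod 3397)
4^64 ≡ 2105^2 = 4431025 ≡ 1337 (mod 3397)
4^128 ≡ 1337^2 = 1787569 ≡ 747 (mod 3397)
4^256 ≡ 747^2 = 558009 ≡ 901 (mod 3397)
4^512 ≡ 901^2 = 811801 ≡ 3315 (mod 3397)
4^1024 ≡ 3315^2 = 10989225 ≡ 3327 (mod 3397)
4^2048 ≡ 3327^2 = 11068929 ≡ 1503 (mod 3397)
3396 = 2048 + 1024 + 256 + 64 + 4 in binary powers of 2.
So 4^3396 ≡ 1503 · 3327 · 901 · 1337 · 256 ≡ 2197 (mod 3397).
Since 2197 ≠ 1, base 4 is a Fermat witness: 3397 is composite.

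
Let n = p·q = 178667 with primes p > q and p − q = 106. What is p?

Since p = q + 106, we have 178667 = q(q + 106), so q² + 106q − 178667 = 0.
Discriminant: 106² + 4·178667 = 11236 + 714668 = 725904; √725904 = 852.
q = (−106 + 852)/2 = 373, and p = q + 106 = 479.
Check: 373 · 479 = 178667.

479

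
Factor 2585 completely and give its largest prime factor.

47

2585 = 5 · 517
517 = 11 · 47
47 is prime.
So 2585 = 5 · 11 · 47; the largest prime factor is 47.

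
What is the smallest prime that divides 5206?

5206 is even: 2 divides it.

2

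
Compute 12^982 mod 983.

1

12^1 ≡ 12 (mod 983)
12^2 ≡ 12^2 = 144 ≡ 144 (mod 983)
12^4 ≡ 144^2 = 20736 ≡ 93 (mod 983)
12^8 ≡ 93^2 = 8649 ≡ 785 (mod 983)
12^16 ≡ 785^2 = 616225 ≡ 867 (mod 983)
12^32 ≡ 867^2 = 751689 ≡ 677 (mod 983)
12^64 ≡ 677^2 = 458329 ≡ 251 (mod 983)
12^128 ≡ 251^2 = 63001 ≡ 89 (mod 983)
12^256 ≡ 89^2 = 7921 ≡ 57 (mod 983)
12^512 ≡ 57^2 = 3249 ≡ 300 (mod 983)
982 = 512 + 256 + 128 + 64 + 16 + 4 + 2 in binary powers of 2.
So 12^982 ≡ 300 · 57 · 89 · 251 · 867 · 93 · 144 ≡ 1 (mod 983).
Since the result is 1, base 12 gives no evidence that 983 is composite.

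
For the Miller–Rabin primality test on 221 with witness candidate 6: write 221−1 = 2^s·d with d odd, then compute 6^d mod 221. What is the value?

221 − 1 = 220 = 2^2 · 55, so d = 55.
6^1 ≡ 6 (mod 221)
6^2 ≡ 6^2 = 36 ≡ 36 (mod 221)
6^4 ≡ 36^2 = 1296 ≡ 191 (mod 221)
6^8 ≡ 191^2 = 36481 ≡ 16 (mod 221)
6^16 ≡ 16^2 = 256 ≡ 35 (mod 221)
6^32 ≡ 35^2 = 1225 ≡ 120 (mod 221)
55 = 32 + 16 + 4 + 2 + 1 in binary powers of 2.
So 6^55 ≡ 120 · 35 · 191 · 36 · 6 ≡ 150 (mod 221).
Squaring chain: 150 → 179; never reaches −1, so base 6 is a Miller–Rabin witness that 221 is composite.

150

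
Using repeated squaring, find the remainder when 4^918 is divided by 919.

4^1 ≡ 4 (mod 919)
4^2 ≡ 4^2 = 16 ≡ 16 (mod 919)
4^4 ≡ 16^2 = 256 ≡ 256 (mod 919)
4^8 ≡ 256^2 = 65536 ≡ 287 (mod 919)
4^16 ≡ 287^2 = 82369 ≡ 578 (mod 919)
4^32 ≡ 578^2 = 334084 ≡ 487 (mod 919)
4^64 ≡ 487^2 = 237169 ≡ 67 (mod 919)
4^128 ≡ 67^2 = 4489 ≡ 813 (mod 919)
4^256 ≡ 813^2 = 660969 ≡ 208 (mod 919)
4^512 ≡ 208^2 = 43264 ≡ 71 (mod 919)
918 = 512 + 256 + 128 + 16 + 4 + 2 in binary powers of 2.
So 4^918 ≡ 71 · 208 · 813 · 578 · 256 · 16 ≡ 1 (mod 919).
Since the result is 1, base 4 gives no evidence that 919 is composite.

1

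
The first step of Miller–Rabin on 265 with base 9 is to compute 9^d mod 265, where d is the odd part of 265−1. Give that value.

249

265 − 1 = 264 = 2^3 · 33, so d = 33.
9^1 ≡ 9 (mod 265)
9^2 ≡ 9^2 = 81 ≡ 81 (mod 265)
9^4 ≡ 81^2 = 6561 ≡ 201 (mod 265)
9^8 ≡ 201^2 = 40401 ≡ 121 (mod 265)
9^16 ≡ 121^2 = 14641 ≡ 66 (mod 265)
9^32 ≡ 66^2 = 4356 ≡ 116 (mod 265)
33 = 32 + 1 in binary powers of 2.
So 9^33 ≡ 116 · 9 ≡ 249 (mod 265).
Squaring chain: 249 → 256 → 81; never reaches −1, so base 9 is a Miller–Rabin witness that 265 is composite.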